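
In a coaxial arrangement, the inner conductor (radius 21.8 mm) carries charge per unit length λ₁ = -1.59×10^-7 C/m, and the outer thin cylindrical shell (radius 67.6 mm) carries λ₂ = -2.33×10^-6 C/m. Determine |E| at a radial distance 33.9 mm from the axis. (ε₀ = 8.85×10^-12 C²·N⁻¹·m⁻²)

|E| = 8.43e4 N/C

Choose a coaxial cylinder of radius r = 33.9 mm (arbitrary length L) as the Gaussian surface (between the conductors, 21.8 mm < r < 67.6 mm).
Only the inner wire is enclosed; the outer shell contributes nothing inside itself. λ_enc = λ₁ = -1.59e-7 C/m.
Gauss's law: E·2πrL = λ_enc L/ε₀.
E = |λ_enc|/(2πε₀r) = (1.59×10^-7)/(2π·8.85×10^-12·0.0339) = 8.43e4 N/C.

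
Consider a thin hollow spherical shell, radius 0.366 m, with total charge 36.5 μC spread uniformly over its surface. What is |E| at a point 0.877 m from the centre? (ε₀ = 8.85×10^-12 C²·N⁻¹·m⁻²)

|E| = 4.27e5 N/C

Take a concentric spherical Gaussian surface of radius r = 0.877 m (r > 0.366 m).
The entire shell is enclosed: Q_enc = 3.65×10^-5 C.
By Gauss's law, ∮E·dA = E·4πr² = Q_enc/ε₀.
E = |Q_enc|/(4πε₀r²) = (3.65×10^-5)/(4π·8.85×10^-12·(0.877)²) = 4.27×10^5 N/C.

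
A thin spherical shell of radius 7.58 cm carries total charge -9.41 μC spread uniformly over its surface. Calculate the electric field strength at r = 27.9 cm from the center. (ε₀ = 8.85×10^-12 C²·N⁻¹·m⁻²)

Take a concentric spherical Gaussian surface of radius r = 27.9 cm (r > 7.58 cm).
The entire shell is enclosed: Q_enc = -9.41×10^-6 C.
Applying ∮E·dA = Q_enc/ε₀ with Φ = E(4πr²):
E = |Q_enc|/(4πε₀r²) = (9.41×10^-6)/(4π·8.85×10^-12·(0.279)²) = 1.09e6 N/C.

1.09×10^6 N/C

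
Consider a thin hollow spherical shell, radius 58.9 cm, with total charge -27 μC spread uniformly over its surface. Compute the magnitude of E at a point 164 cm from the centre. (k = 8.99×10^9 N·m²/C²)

Use a concentric Gaussian sphere at r = 164 cm (r > 58.9 cm).
The entire shell is enclosed: Q_enc = -2.70×10^-5 C.
Gauss's law: E·4πr² = Q_enc/ε₀.
E = k|Q_enc|/r² = (8.99×10^9)(2.70×10^-5)/(1.64)² = 9.02×10^4 N/C.

E ≈ 9.02×10^4 N/C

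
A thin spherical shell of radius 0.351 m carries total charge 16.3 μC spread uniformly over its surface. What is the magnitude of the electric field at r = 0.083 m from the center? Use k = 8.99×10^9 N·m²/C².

Symmetry ⇒ E = E(r) r̂. Gaussian sphere of radius r = 0.083 m (inside the shell, r < 0.351 m).
All the charge is outside the Gaussian surface: Q_enc = 0, hence E = 0 everywhere inside the shell.

|E| = 0 V/m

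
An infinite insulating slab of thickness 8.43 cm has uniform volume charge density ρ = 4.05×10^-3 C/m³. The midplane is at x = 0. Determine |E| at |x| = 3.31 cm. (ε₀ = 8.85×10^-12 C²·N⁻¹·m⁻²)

By symmetry E is perpendicular to the slab. A Gaussian pillbox from −3.31 cm to +3.31 cm (face area A) lies entirely within the slab.
Q_enc = ρ·(2x)·A and flux = 2EA, so 2EA = 2ρxA/ε₀ ⇒ E = |ρ|x/ε₀.
E = (4.05×10^-3)(0.0331)/(8.85×10^-12) = 1.51e7 N/C.

E ≈ 1.51×10^7 N/C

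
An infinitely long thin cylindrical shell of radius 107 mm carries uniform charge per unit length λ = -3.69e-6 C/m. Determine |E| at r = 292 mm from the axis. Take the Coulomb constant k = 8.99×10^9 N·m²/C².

|E| ≈ 2.27×10^5 N/C

Choose a coaxial cylinder of radius r = 292 mm (arbitrary length L) as the Gaussian surface (r > 107 mm).
The full line charge is enclosed: λ_enc = -3.69e-6 C/m.
By Gauss's law (flux through the curved wall only), E·2πrL = λ_enc L/ε₀.
E = 2k|λ_enc|/r = 2(8.99×10^9)(3.69×10^-6)/(0.292) = 2.27e5 N/C.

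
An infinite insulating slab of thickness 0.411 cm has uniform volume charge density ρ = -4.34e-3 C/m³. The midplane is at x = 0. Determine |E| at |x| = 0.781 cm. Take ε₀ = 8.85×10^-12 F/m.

The point |x| = 0.781 cm lies outside the slab (half-thickness 0.002055 m). A symmetric pillbox spanning the full slab encloses Q_enc = ρ·d·A.
Flux = 2EA ⇒ E = |ρ|d/(2ε₀), independent of distance outside.
E = (4.34×10^-3)(0.00411)/(2·8.85×10^-12) = 1.01×10^6 N/C.

E ≈ 1.01e6 N/C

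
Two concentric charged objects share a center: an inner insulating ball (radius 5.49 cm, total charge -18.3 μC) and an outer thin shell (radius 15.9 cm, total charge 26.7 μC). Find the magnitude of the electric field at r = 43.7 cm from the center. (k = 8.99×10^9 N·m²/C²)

Use a concentric Gaussian sphere at r = 43.7 cm (r > 15.9 cm, enclosing both).
Q_enc = (-18.3 μC) + (26.7 μC) = 8.40e-6 C.
Since E is radial and uniform over the Gaussian sphere, Φ = E·4πr² = Q_enc/ε₀.
E = k|Q_enc|/r² = (8.99×10^9)(8.40×10^-6)/(0.437)² = 3.95e5 N/C.

E ≈ 3.95×10^5 N/C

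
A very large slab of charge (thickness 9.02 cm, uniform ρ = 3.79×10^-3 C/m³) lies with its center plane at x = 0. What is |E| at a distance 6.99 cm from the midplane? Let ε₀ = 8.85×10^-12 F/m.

1.93×10^7 N/C

The point |x| = 6.99 cm lies outside the slab (half-thickness 0.0451 m). A symmetric pillbox spanning the full slab encloses Q_enc = ρ·d·A.
Flux = 2EA ⇒ E = |ρ|d/(2ε₀), independent of distance outside.
E = (3.79×10^-3)(0.0902)/(2·8.85×10^-12) = 1.93×10^7 N/C.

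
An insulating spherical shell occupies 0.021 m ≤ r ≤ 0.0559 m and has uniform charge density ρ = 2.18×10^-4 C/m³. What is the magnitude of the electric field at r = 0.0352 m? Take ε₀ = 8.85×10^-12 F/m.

Take a concentric spherical Gaussian surface of radius r = 0.0352 m (within the shell material, 0.021 m < r < 0.0559 m).
Only the shell between 0.021 m and r is enclosed: Q_enc = ρ·(4π/3)(r³ − a³) = (2.18×10^-4)·(4π/3)·((0.0352)³ − (0.021)³) = 3.137×10^-8 C.
Applying ∮E·dA = Q_enc/ε₀ with Φ = E(4πr²):
E = |Q_enc|/(4πε₀r²) = (3.137×10^-8)/(4π·8.85×10^-12·(0.0352)²) = 2.28×10^5 N/C.

E = 2.28×10^5 N/C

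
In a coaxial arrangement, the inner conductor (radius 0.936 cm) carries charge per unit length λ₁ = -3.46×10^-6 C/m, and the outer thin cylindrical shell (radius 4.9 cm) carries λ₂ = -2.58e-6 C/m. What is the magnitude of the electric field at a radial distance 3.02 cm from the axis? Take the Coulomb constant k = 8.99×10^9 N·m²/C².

Coaxial Gaussian cylinder, radius r = 3.02 cm, length L (between the conductors, 0.936 cm < r < 4.9 cm).
The shell at 4.9 cm lies outside the Gaussian surface, so λ_enc = λ₁ = -3.46×10^-6 C/m.
By Gauss's law (flux through the curved wall only), E·2πrL = λ_enc L/ε₀.
E = 2k|λ_enc|/r = 2(8.99×10^9)(3.46e-6)/(0.0302) = 2.06×10^6 N/C.

|E| ≈ 2.06×10^6 N/C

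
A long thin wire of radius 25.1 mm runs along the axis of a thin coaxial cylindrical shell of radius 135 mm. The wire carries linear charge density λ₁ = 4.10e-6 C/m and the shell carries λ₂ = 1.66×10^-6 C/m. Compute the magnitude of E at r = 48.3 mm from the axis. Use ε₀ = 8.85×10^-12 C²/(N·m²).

1.53×10^6 N/C

Take a coaxial cylindrical Gaussian surface of radius r = 48.3 mm and length L (between the conductors, 25.1 mm < r < 135 mm).
Only the inner wire is enclosed; the outer shell contributes nothing inside itself. λ_enc = λ₁ = 4.10e-6 C/m.
Applying ∮E·dA = Q_enc/ε₀ with the end caps contributing no flux:
E = |λ_enc|/(2πε₀r) = (4.10e-6)/(2π·8.85×10^-12·0.0483) = 1.53e6 N/C.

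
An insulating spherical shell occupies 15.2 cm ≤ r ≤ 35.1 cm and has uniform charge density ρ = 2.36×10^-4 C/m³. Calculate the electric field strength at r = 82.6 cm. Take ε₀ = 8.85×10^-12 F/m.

Take a concentric spherical Gaussian surface of radius r = 82.6 cm (r > 35.1 cm, enclosing the whole shell).
Q_enc = ρ·(4π/3)(b³ − a³) = (2.36×10^-4)·(4π/3)·((0.351)³ − (0.152)³) = 3.928×10^-5 C.
Gauss's law: E·4πr² = Q_enc/ε₀.
E = |Q_enc|/(4πε₀r²) = (3.928e-5)/(4π·8.85×10^-12·(0.826)²) = 5.18×10^5 N/C.

E = 5.18e5 N/C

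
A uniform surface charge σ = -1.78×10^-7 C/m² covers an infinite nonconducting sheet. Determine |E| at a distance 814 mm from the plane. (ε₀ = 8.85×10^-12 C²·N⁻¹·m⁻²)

The symmetry is planar: E is normal to the sheet and the same magnitude on both sides. Take a pillbox straddling the sheet with end-cap area A.
Only the two end caps contribute flux: Φ = 2EA. With Q_enc = σA, Gauss's law gives E = |σ|/(2ε₀).
E = |σ|/(2ε₀) = (1.78×10^-7)/(2·8.85×10^-12) = 1.01×10^4 N/C.

E = 1.01e4 V/m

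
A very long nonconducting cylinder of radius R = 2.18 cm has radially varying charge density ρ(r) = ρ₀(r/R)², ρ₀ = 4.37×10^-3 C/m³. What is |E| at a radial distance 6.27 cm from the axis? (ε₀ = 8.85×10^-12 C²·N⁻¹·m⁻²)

Take a coaxial cylindrical Gaussian surface of radius r = 6.27 cm and length L (r > R, full charge per length enclosed).
λ_enc = 2π ∫₀^R ρ₀(r'/R)^2 r' dr' = 2πρ₀R²/4 = 3.262×10^-6 C/m.
Applying ∮E·dA = Q_enc/ε₀ with the end caps contributing no flux:
E = |λ_enc|/(2πε₀r) = (3.262×10^-6)/(2π·8.85×10^-12·0.0627) = 9.36e5 N/C.

E = 9.36×10^5 N/C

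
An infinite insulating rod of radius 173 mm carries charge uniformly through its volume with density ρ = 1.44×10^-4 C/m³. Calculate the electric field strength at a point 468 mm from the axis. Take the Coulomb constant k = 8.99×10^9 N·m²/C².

Choose a coaxial cylinder of radius r = 468 mm (arbitrary length L) as the Gaussian surface (r > 173 mm, full cross-section enclosed).
λ_enc = ρ·πR² = (1.44×10^-4)π(0.173)² = 1.354×10^-5 C/m.
By Gauss's law (flux through the curved wall only), E·2πrL = λ_enc L/ε₀.
E = 2k|λ_enc|/r = 2(8.99×10^9)(1.354e-5)/(0.468) = 5.20e5 N/C.

E ≈ 5.20×10^5 N/C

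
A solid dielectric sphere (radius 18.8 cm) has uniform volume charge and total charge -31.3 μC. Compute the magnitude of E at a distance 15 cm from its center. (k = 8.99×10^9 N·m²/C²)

Symmetry ⇒ E = E(r) r̂. Gaussian sphere of radius r = 15 cm (r < R).
Only the charge within r is enclosed: Q_enc = Q·(r/R)³ = (-31.3 μC)·(15 cm/18.8 cm)³ = -1.59×10^-5 C.
Since E is radial and uniform over the Gaussian sphere, Φ = E·4πr² = Q_enc/ε₀.
E = k|Q_enc|/r² = (8.99×10^9)(1.59×10^-5)/(0.15)² = 6.35e6 N/C.

E = 6.35×10^6 N/C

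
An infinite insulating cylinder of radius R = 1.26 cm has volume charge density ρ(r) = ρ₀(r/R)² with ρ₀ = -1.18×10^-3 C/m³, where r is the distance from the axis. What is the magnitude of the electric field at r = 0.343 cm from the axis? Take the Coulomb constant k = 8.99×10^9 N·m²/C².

|E| ≈ 8.47×10^3 N/C

By cylindrical symmetry E is radial; use a coaxial Gaussian cylinder of radius 0.343 cm and length L (r < R).
Integrating ρ over the cross-section to radius r: λ_enc = (2πρ₀/R²) ∫₀^r r'^3 dr' = 2πρ₀ r^4/(4·R²) = -1.616e-9 C/m.
Since E is radial and uniform over the curved surface, Φ = E·2πrL = Q_enc/ε₀ = λ_enc L/ε₀.
E = 2k|λ_enc|/r = 2(8.99×10^9)(1.616e-9)/(0.00343) = 8.47×10^3 N/C.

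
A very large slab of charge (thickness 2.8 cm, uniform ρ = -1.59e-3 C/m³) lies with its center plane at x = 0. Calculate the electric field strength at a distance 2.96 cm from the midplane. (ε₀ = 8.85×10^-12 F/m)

|E| ≈ 2.52e6 V/m

The point |x| = 2.96 cm lies outside the slab (half-thickness 0.014 m). A symmetric pillbox spanning the full slab encloses Q_enc = ρ·d·A.
Flux = 2EA ⇒ E = |ρ|d/(2ε₀), independent of distance outside.
E = (1.59×10^-3)(0.028)/(2·8.85×10^-12) = 2.52×10^6 N/C.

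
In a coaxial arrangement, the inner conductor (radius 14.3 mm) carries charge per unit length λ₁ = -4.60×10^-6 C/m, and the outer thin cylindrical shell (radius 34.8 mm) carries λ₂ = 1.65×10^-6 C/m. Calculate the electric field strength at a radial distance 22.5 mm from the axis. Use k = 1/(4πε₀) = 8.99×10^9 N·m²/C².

3.68×10^6 V/m

Choose a coaxial cylinder of radius r = 22.5 mm (arbitrary length L) as the Gaussian surface (between the conductors, 14.3 mm < r < 34.8 mm).
The shell at 34.8 mm lies outside the Gaussian surface, so λ_enc = λ₁ = -4.60e-6 C/m.
Gauss's law: E·2πrL = λ_enc L/ε₀.
E = 2k|λ_enc|/r = 2(8.99×10^9)(4.60e-6)/(0.0225) = 3.68×10^6 N/C.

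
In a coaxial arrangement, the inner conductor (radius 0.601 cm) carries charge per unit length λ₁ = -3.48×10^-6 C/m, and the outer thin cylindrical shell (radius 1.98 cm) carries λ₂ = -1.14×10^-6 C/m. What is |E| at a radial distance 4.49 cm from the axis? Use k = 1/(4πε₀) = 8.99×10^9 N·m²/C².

Take a coaxial cylindrical Gaussian surface of radius r = 4.49 cm and length L (r > 1.98 cm, enclosing both).
λ_enc = λ₁ + λ₂ = (-3.48×10^-6) + (-1.14e-6) = -4.62e-6 C/m.
By Gauss's law (flux through the curved wall only), E·2πrL = λ_enc L/ε₀.
E = 2k|λ_enc|/r = 2(8.99×10^9)(4.62×10^-6)/(0.0449) = 1.85×10^6 N/C.

1.85e6 N/C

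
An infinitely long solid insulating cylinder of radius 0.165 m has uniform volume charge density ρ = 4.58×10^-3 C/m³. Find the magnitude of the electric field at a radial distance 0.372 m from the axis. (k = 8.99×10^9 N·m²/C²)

Coaxial Gaussian cylinder, radius r = 0.372 m, length L (r > 0.165 m, full cross-section enclosed).
λ_enc = ρ·πR² = (4.58e-3)π(0.165)² = 3.917×10^-4 C/m.
Gauss's law: E·2πrL = λ_enc L/ε₀.
E = 2k|λ_enc|/r = 2(8.99×10^9)(3.917×10^-4)/(0.372) = 1.89e7 N/C.

E ≈ 1.89×10^7 V/m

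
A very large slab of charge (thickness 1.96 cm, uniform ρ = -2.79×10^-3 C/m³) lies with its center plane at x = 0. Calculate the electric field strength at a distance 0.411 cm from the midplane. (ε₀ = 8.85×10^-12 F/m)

|E| = 1.30×10^6 N/C

By symmetry E is perpendicular to the slab. A Gaussian pillbox from −0.411 cm to +0.411 cm (face area A) lies entirely within the slab.
Q_enc = ρ·(2x)·A and flux = 2EA, so 2EA = 2ρxA/ε₀ ⇒ E = |ρ|x/ε₀.
E = (2.79e-3)(0.00411)/(8.85×10^-12) = 1.30×10^6 N/C.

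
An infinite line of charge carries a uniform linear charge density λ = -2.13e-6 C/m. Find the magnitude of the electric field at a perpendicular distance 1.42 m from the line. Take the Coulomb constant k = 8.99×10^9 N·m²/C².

By cylindrical symmetry E is radial; use a coaxial Gaussian cylinder of radius 1.42 m and length L.
Q_enc = λL, so λ_enc = -2.13e-6 C/m.
Gauss's law: E·2πrL = λ_enc L/ε₀.
E = 2k|λ_enc|/r = 2(8.99×10^9)(2.13×10^-6)/(1.42) = 2.70e4 N/C.

E ≈ 2.70×10^4 N/C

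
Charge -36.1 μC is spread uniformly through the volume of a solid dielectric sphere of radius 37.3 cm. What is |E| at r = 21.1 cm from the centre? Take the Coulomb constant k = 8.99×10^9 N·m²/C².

Symmetry ⇒ E = E(r) r̂. Gaussian sphere of radius r = 21.1 cm (r < R).
For a uniform sphere the enclosed fraction is (r/R)³, so Q_enc = (-36.1 μC)(0.211/0.373)³ = -6.535e-6 C.
Gauss's law: E·4πr² = Q_enc/ε₀.
E = k|Q_enc|/r² = (8.99×10^9)(6.535×10^-6)/(0.211)² = 1.32e6 N/C.

|E| ≈ 1.32×10^6 N/C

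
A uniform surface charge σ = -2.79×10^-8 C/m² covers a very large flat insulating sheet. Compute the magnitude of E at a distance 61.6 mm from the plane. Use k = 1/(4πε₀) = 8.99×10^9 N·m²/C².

|E| ≈ 1.58×10^3 N/C

By planar symmetry E is perpendicular to the sheet and uniform; use a Gaussian pillbox with flat faces of area A on each side of the sheet.
Only the two end caps contribute flux: Φ = 2EA. With Q_enc = σA, Gauss's law gives E = |σ|/(2ε₀).
E = 2πk|σ| = 2π(8.99×10^9)(2.79e-8) = 1.58×10^3 N/C.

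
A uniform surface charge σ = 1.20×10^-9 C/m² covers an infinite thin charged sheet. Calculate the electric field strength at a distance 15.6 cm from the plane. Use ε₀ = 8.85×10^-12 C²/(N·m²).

|E| ≈ 67.8 N/C

Choose a cylindrical pillbox piercing the sheet, end faces (area A) parallel to it.
Flux Φ = 2EA and Q_enc = σA, so 2EA = σA/ε₀ ⇒ E = |σ|/(2ε₀), independent of distance.
E = |σ|/(2ε₀) = (1.20e-9)/(2·8.85×10^-12) = 67.8 N/C.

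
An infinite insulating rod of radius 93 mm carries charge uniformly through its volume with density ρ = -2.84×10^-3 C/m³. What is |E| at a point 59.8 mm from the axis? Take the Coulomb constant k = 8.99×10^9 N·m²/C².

E = 9.59×10^6 V/m

Coaxial Gaussian cylinder, radius r = 59.8 mm, length L (r < R).
Charge inside radius r per length L is ρ·πr²·L, so λ_enc = ρπr² = -3.191×10^-5 C/m.
By Gauss's law (flux through the curved wall only), E·2πrL = λ_enc L/ε₀.
E = 2k|λ_enc|/r = 2(8.99×10^9)(3.191e-5)/(0.0598) = 9.59×10^6 N/C.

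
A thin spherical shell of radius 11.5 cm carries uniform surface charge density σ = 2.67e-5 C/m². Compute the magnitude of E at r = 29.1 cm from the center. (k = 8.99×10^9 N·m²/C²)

Take a concentric spherical Gaussian surface of radius r = 29.1 cm (r > 11.5 cm).
The entire shell is enclosed: Q_enc = σ·4πR² = (2.67×10^-5)·4π·(0.115)² = 4.437×10^-6 C.
Applying ∮E·dA = Q_enc/ε₀ with Φ = E(4πr²):
E = k|Q_enc|/r² = (8.99×10^9)(4.437×10^-6)/(0.291)² = 4.71×10^5 N/C.

|E| ≈ 4.71×10^5 N/C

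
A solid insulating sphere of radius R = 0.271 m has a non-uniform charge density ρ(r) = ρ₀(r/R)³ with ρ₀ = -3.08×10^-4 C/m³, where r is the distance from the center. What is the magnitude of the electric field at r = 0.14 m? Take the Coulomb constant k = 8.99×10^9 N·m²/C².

Take a concentric spherical Gaussian surface of radius r = 0.14 m (r < R).
Q_enc = ∫₀^r ρ(r')·4πr'² dr' = (4πρ₀/R³) ∫₀^r r'^5 dr' = 4πρ₀ r^6/(6·R³) = -2.44×10^-7 C.
By Gauss's law, ∮E·dA = E·4πr² = Q_enc/ε₀.
E = k|Q_enc|/r² = (8.99×10^9)(2.44e-7)/(0.14)² = 1.12×10^5 N/C.

1.12e5 N/C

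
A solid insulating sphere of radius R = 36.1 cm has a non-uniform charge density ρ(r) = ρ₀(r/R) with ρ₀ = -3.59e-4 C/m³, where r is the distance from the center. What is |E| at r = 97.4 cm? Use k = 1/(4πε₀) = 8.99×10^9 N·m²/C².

5.03×10^5 V/m

Symmetry ⇒ E = E(r) r̂. Gaussian sphere of radius r = 97.4 cm (r > R, all charge enclosed).
Q_enc = 4π ∫₀^R ρ₀(r'/R)^1 r'² dr' = 4πρ₀R³/4 = -5.306×10^-5 C.
Applying ∮E·dA = Q_enc/ε₀ with Φ = E(4πr²):
E = k|Q_enc|/r² = (8.99×10^9)(5.306×10^-5)/(0.974)² = 5.03×10^5 N/C.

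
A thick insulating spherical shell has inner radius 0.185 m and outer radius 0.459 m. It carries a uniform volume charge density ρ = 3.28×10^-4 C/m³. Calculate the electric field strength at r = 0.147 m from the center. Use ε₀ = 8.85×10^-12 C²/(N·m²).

By spherical symmetry E is radial; choose a Gaussian sphere of radius r = 0.147 m (r < 0.185 m, inside the empty cavity).
Q_enc = 0 (all charge lies at larger r); Gauss's law gives E = 0.

E = 0 (no enclosed charge)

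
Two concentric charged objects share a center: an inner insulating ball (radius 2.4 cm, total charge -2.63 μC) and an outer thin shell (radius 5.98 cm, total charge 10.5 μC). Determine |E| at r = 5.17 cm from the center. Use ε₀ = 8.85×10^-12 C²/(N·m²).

By spherical symmetry E is radial; choose a Gaussian sphere of radius r = 5.17 cm (between the bodies, 2.4 cm < r < 5.98 cm).
The shell at 5.98 cm lies outside the Gaussian surface, so Q_enc = -2.63 μC = -2.63×10^-6 C.
Gauss's law: E·4πr² = Q_enc/ε₀.
E = |Q_enc|/(4πε₀r²) = (2.63×10^-6)/(4π·8.85×10^-12·(0.0517)²) = 8.85×10^6 N/C.

8.85×10^6 V/m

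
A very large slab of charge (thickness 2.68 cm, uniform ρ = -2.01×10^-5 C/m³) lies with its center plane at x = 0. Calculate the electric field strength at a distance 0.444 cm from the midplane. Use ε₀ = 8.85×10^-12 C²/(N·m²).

E ≈ 1.01×10^4 N/C

By symmetry E is perpendicular to the slab. A Gaussian pillbox from −0.444 cm to +0.444 cm (face area A) lies entirely within the slab.
Q_enc = ρ·(2x)·A and flux = 2EA, so 2EA = 2ρxA/ε₀ ⇒ E = |ρ|x/ε₀.
E = (2.01×10^-5)(0.00444)/(8.85×10^-12) = 1.01×10^4 N/C.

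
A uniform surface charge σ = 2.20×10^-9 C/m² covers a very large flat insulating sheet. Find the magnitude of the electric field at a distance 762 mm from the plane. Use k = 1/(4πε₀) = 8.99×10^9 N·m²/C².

124 V/m

The symmetry is planar: E is normal to the sheet and the same magnitude on both sides. Take a pillbox straddling the sheet with end-cap area A.
Only the two end caps contribute flux: Φ = 2EA. With Q_enc = σA, Gauss's law gives E = |σ|/(2ε₀).
E = 2πk|σ| = 2π(8.99×10^9)(2.20×10^-9) = 124 N/C.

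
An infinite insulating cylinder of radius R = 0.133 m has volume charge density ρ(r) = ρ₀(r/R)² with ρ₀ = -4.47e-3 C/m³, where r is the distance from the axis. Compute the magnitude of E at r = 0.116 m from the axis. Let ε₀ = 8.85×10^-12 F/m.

E ≈ 1.11×10^7 N/C

Choose a coaxial cylinder of radius r = 0.116 m (arbitrary length L) as the Gaussian surface (r < R).
λ_enc = ∫₀^r ρ(r')·2πr' dr' = (2πρ₀/R²)·r^4/4 = -7.187×10^-5 C/m.
Gauss's law: E·2πrL = λ_enc L/ε₀.
E = |λ_enc|/(2πε₀r) = (7.187e-5)/(2π·8.85×10^-12·0.116) = 1.11×10^7 N/C.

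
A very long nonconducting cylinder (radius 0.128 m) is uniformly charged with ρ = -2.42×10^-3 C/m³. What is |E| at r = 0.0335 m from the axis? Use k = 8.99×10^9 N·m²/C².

Choose a coaxial cylinder of radius r = 0.0335 m (arbitrary length L) as the Gaussian surface (r < R).
Charge inside radius r per length L is ρ·πr²·L, so λ_enc = ρπr² = -8.532×10^-6 C/m.
Gauss's law: E·2πrL = λ_enc L/ε₀.
E = 2k|λ_enc|/r = 2(8.99×10^9)(8.532×10^-6)/(0.0335) = 4.58×10^6 N/C.

|E| ≈ 4.58×10^6 N/C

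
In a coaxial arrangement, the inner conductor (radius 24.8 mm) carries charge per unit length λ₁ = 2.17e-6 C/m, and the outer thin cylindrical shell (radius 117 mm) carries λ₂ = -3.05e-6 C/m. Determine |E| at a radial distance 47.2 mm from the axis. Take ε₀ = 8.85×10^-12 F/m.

|E| ≈ 8.27×10^5 V/m

Choose a coaxial cylinder of radius r = 47.2 mm (arbitrary length L) as the Gaussian surface (between the conductors, 24.8 mm < r < 117 mm).
Only the inner wire is enclosed; the outer shell contributes nothing inside itself. λ_enc = λ₁ = 2.17×10^-6 C/m.
Applying ∮E·dA = Q_enc/ε₀ with the end caps contributing no flux:
E = |λ_enc|/(2πε₀r) = (2.17×10^-6)/(2π·8.85×10^-12·0.0472) = 8.27×10^5 N/C.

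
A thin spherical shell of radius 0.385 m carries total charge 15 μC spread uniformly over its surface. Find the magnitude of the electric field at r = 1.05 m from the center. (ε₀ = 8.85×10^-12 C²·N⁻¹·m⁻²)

E = 1.22×10^5 N/C

Take a concentric spherical Gaussian surface of radius r = 1.05 m (r > 0.385 m).
The entire shell is enclosed: Q_enc = 1.50×10^-5 C.
By Gauss's law, ∮E·dA = E·4πr² = Q_enc/ε₀.
E = |Q_enc|/(4πε₀r²) = (1.50×10^-5)/(4π·8.85×10^-12·(1.05)²) = 1.22×10^5 N/C.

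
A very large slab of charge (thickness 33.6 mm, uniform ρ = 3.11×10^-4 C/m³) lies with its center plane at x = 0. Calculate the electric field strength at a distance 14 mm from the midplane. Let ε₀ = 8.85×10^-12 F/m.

By symmetry E is perpendicular to the slab. A Gaussian pillbox from −14 mm to +14 mm (face area A) lies entirely within the slab.
Q_enc = ρ·(2x)·A and flux = 2EA, so 2EA = 2ρxA/ε₀ ⇒ E = |ρ|x/ε₀.
E = (3.11×10^-4)(0.014)/(8.85×10^-12) = 4.92×10^5 N/C.

E = 4.92×10^5 V/m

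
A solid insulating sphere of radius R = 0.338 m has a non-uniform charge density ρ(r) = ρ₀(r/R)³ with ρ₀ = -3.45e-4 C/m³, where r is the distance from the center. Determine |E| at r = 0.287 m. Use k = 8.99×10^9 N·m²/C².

E = 1.14×10^6 V/m

Use a concentric Gaussian sphere at r = 0.287 m (r < R).
Integrate the density: Q_enc = 4π ∫₀^r ρ₀(r'/R)^3 r'² dr' = 4πρ₀ r^6/(6·R³) = -1.046×10^-5 C.
By Gauss's law, ∮E·dA = E·4πr² = Q_enc/ε₀.
E = k|Q_enc|/r² = (8.99×10^9)(1.046×10^-5)/(0.287)² = 1.14×10^6 N/C.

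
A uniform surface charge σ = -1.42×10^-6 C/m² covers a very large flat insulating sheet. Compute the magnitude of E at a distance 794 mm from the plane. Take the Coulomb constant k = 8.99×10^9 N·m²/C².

By planar symmetry E is perpendicular to the sheet and uniform; use a Gaussian pillbox with flat faces of area A on each side of the sheet.
Only the two end caps contribute flux: Φ = 2EA. With Q_enc = σA, Gauss's law gives E = |σ|/(2ε₀).
E = 2πk|σ| = 2π(8.99×10^9)(1.42×10^-6) = 8.02e4 N/C.

E = 8.02e4 N/C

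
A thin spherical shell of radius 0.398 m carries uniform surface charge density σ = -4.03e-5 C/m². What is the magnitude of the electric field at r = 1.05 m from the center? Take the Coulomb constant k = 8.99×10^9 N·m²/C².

Take a concentric spherical Gaussian surface of radius r = 1.05 m (r > 0.398 m).
The entire shell is enclosed: Q_enc = σ·4πR² = (-4.03e-5)·4π·(0.398)² = -8.022×10^-5 C.
Gauss's law: E·4πr² = Q_enc/ε₀.
E = k|Q_enc|/r² = (8.99×10^9)(8.022×10^-5)/(1.05)² = 6.54e5 N/C.

E ≈ 6.54×10^5 N/C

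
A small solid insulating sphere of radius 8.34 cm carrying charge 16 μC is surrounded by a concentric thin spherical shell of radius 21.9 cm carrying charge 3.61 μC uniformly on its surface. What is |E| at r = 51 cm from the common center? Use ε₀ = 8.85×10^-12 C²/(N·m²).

|E| ≈ 6.78×10^5 V/m

By spherical symmetry E is radial; choose a Gaussian sphere of radius r = 51 cm (r > 21.9 cm, enclosing both).
Q_enc = (16 μC) + (3.61 μC) = 1.961e-5 C.
Gauss's law: E·4πr² = Q_enc/ε₀.
E = |Q_enc|/(4πε₀r²) = (1.961×10^-5)/(4π·8.85×10^-12·(0.51)²) = 6.78×10^5 N/C.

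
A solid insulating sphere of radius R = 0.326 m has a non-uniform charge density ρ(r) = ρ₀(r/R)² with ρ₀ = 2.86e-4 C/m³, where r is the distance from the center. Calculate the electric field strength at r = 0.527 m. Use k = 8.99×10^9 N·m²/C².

By spherical symmetry E is radial; choose a Gaussian sphere of radius r = 0.527 m (r > R, all charge enclosed).
Q_enc = 4π ∫₀^R ρ₀(r'/R)^2 r'² dr' = 4πρ₀R³/5 = 2.49×10^-5 C.
Since E is radial and uniform over the Gaussian sphere, Φ = E·4πr² = Q_enc/ε₀.
E = k|Q_enc|/r² = (8.99×10^9)(2.49e-5)/(0.527)² = 8.06×10^5 N/C.

|E| ≈ 8.06e5 N/C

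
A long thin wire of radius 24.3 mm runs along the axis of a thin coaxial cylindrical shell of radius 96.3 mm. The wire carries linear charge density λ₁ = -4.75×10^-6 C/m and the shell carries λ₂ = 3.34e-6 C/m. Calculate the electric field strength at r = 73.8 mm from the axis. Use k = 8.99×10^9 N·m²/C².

Choose a coaxial cylinder of radius r = 73.8 mm (arbitrary length L) as the Gaussian surface (between the conductors, 24.3 mm < r < 96.3 mm).
The shell at 96.3 mm lies outside the Gaussian surface, so λ_enc = λ₁ = -4.75×10^-6 C/m.
By Gauss's law (flux through the curved wall only), E·2πrL = λ_enc L/ε₀.
E = 2k|λ_enc|/r = 2(8.99×10^9)(4.75×10^-6)/(0.0738) = 1.16×10^6 N/C.

|E| = 1.16e6 N/C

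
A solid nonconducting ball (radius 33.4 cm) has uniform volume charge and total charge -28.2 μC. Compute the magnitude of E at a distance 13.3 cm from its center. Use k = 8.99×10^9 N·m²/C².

|E| ≈ 9.05×10^5 N/C

Symmetry ⇒ E = E(r) r̂. Gaussian sphere of radius r = 13.3 cm (r < R).
Only the charge within r is enclosed: Q_enc = Q·(r/R)³ = (-28.2 μC)·(13.3 cm/33.4 cm)³ = -1.781×10^-6 C.
By Gauss's law, ∮E·dA = E·4πr² = Q_enc/ε₀.
E = k|Q_enc|/r² = (8.99×10^9)(1.781e-6)/(0.133)² = 9.05×10^5 N/C.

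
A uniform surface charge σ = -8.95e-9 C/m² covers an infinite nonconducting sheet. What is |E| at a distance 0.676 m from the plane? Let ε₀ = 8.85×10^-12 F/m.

The symmetry is planar: E is normal to the sheet and the same magnitude on both sides. Take a pillbox straddling the sheet with end-cap area A.
Flux Φ = 2EA and Q_enc = σA, so 2EA = σA/ε₀ ⇒ E = |σ|/(2ε₀), independent of distance.
E = |σ|/(2ε₀) = (8.95×10^-9)/(2·8.85×10^-12) = 506 N/C.

|E| = 506 V/m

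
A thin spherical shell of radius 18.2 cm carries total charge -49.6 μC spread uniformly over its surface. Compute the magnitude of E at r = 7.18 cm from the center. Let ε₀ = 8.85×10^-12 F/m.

Take a concentric spherical Gaussian surface of radius r = 7.18 cm (inside the shell, r < 18.2 cm).
No charge lies within this surface, so Q_enc = 0 and Gauss's law gives E·4πr² = 0 ⇒ E = 0.

E = 0 (no enclosed charge)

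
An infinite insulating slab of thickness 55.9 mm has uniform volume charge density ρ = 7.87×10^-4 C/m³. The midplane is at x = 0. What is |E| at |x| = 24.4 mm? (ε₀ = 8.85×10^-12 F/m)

By symmetry E is perpendicular to the slab. A Gaussian pillbox from −24.4 mm to +24.4 mm (face area A) lies entirely within the slab.
Q_enc = ρ·(2x)·A and flux = 2EA, so 2EA = 2ρxA/ε₀ ⇒ E = |ρ|x/ε₀.
E = (7.87e-4)(0.0244)/(8.85×10^-12) = 2.17×10^6 N/C.

E ≈ 2.17e6 V/m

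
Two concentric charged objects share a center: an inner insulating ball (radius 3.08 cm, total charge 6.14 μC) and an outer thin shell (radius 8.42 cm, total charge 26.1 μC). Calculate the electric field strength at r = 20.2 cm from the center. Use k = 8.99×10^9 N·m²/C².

E ≈ 7.10×10^6 V/m

Take a concentric spherical Gaussian surface of radius r = 20.2 cm (r > 8.42 cm, enclosing both).
Q_enc = (6.14 μC) + (26.1 μC) = 3.224e-5 C.
Gauss's law: E·4πr² = Q_enc/ε₀.
E = k|Q_enc|/r² = (8.99×10^9)(3.224e-5)/(0.202)² = 7.10×10^6 N/C.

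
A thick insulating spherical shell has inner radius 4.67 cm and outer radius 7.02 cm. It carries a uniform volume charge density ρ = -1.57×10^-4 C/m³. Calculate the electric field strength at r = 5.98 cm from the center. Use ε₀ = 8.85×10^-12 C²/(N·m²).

By spherical symmetry E is radial; choose a Gaussian sphere of radius r = 5.98 cm (within the shell material, 4.67 cm < r < 7.02 cm).
Only the shell between 4.67 cm and r is enclosed: Q_enc = ρ·(4π/3)(r³ − a³) = (-1.57×10^-4)·(4π/3)·((0.0598)³ − (0.0467)³) = -7.366×10^-8 C.
Applying ∮E·dA = Q_enc/ε₀ with Φ = E(4πr²):
E = |Q_enc|/(4πε₀r²) = (7.366×10^-8)/(4π·8.85×10^-12·(0.0598)²) = 1.85e5 N/C.

1.85×10^5 N/C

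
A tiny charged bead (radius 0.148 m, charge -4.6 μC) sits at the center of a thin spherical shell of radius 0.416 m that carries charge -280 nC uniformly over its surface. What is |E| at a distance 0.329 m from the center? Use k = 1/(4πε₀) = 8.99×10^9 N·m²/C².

Use a concentric Gaussian sphere at r = 0.329 m (between the bodies, 0.148 m < r < 0.416 m).
Only the inner charge is enclosed; the outer shell contributes nothing inside itself. Q_enc = -4.6 μC = -4.60×10^-6 C.
Since E is radial and uniform over the Gaussian sphere, Φ = E·4πr² = Q_enc/ε₀.
E = k|Q_enc|/r² = (8.99×10^9)(4.60×10^-6)/(0.329)² = 3.82e5 N/C.

|E| ≈ 3.82×10^5 N/C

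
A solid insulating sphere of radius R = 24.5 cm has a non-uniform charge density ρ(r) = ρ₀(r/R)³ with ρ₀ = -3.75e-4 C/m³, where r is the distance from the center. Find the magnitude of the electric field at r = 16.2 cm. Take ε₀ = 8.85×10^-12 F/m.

Take a concentric spherical Gaussian surface of radius r = 16.2 cm (r < R).
Q_enc = ∫₀^r ρ(r')·4πr'² dr' = (4πρ₀/R³) ∫₀^r r'^5 dr' = 4πρ₀ r^6/(6·R³) = -9.653×10^-7 C.
Since E is radial and uniform over the Gaussian sphere, Φ = E·4πr² = Q_enc/ε₀.
E = |Q_enc|/(4πε₀r²) = (9.653×10^-7)/(4π·8.85×10^-12·(0.162)²) = 3.31×10^5 N/C.

E = 3.31×10^5 N/C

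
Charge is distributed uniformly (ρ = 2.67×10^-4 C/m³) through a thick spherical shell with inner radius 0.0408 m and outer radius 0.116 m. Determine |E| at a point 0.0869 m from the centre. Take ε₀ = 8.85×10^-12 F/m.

By spherical symmetry E is radial; choose a Gaussian sphere of radius r = 0.0869 m (within the shell material, 0.0408 m < r < 0.116 m).
Only the shell between 0.0408 m and r is enclosed: Q_enc = ρ·(4π/3)(r³ − a³) = (2.67e-4)·(4π/3)·((0.0869)³ − (0.0408)³) = 6.58×10^-7 C.
Gauss's law: E·4πr² = Q_enc/ε₀.
E = |Q_enc|/(4πε₀r²) = (6.58×10^-7)/(4π·8.85×10^-12·(0.0869)²) = 7.83×10^5 N/C.

7.83e5 V/m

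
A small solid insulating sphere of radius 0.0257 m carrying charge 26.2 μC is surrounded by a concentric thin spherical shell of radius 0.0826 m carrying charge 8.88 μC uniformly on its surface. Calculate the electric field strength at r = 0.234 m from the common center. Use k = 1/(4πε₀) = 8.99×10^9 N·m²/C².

By spherical symmetry E is radial; choose a Gaussian sphere of radius r = 0.234 m (r > 0.0826 m, enclosing both).
Q_enc = (26.2 μC) + (8.88 μC) = 3.508×10^-5 C.
By Gauss's law, ∮E·dA = E·4πr² = Q_enc/ε₀.
E = k|Q_enc|/r² = (8.99×10^9)(3.508×10^-5)/(0.234)² = 5.76e6 N/C.

|E| ≈ 5.76×10^6 V/m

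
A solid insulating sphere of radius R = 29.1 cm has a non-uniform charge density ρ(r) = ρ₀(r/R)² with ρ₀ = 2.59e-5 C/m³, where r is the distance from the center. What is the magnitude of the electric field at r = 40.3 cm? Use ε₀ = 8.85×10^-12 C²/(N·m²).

|E| ≈ 8.88e4 N/C

By spherical symmetry E is radial; choose a Gaussian sphere of radius r = 40.3 cm (r > R, all charge enclosed).
Q_enc = 4π ∫₀^R ρ₀(r'/R)^2 r'² dr' = 4πρ₀R³/5 = 1.604e-6 C.
Applying ∮E·dA = Q_enc/ε₀ with Φ = E(4πr²):
E = |Q_enc|/(4πε₀r²) = (1.604e-6)/(4π·8.85×10^-12·(0.403)²) = 8.88×10^4 N/C.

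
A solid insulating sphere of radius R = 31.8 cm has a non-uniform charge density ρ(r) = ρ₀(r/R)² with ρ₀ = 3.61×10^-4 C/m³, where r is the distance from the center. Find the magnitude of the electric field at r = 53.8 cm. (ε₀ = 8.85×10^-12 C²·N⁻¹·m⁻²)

E = 9.06×10^5 N/C

Take a concentric spherical Gaussian surface of radius r = 53.8 cm (r > R, all charge enclosed).
Q_enc = 4π ∫₀^R ρ₀(r'/R)^2 r'² dr' = 4πρ₀R³/5 = 2.918×10^-5 C.
Gauss's law: E·4πr² = Q_enc/ε₀.
E = |Q_enc|/(4πε₀r²) = (2.918×10^-5)/(4π·8.85×10^-12·(0.538)²) = 9.06×10^5 N/C.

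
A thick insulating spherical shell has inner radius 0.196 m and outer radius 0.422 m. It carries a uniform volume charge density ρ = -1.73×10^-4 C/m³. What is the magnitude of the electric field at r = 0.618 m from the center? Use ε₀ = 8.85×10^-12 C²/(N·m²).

Symmetry ⇒ E = E(r) r̂. Gaussian sphere of radius r = 0.618 m (r > 0.422 m, enclosing the whole shell).
Q_enc = ρ·(4π/3)(b³ − a³) = (-1.73e-4)·(4π/3)·((0.422)³ − (0.196)³) = -4.90×10^-5 C.
Applying ∮E·dA = Q_enc/ε₀ with Φ = E(4πr²):
E = |Q_enc|/(4πε₀r²) = (4.90×10^-5)/(4π·8.85×10^-12·(0.618)²) = 1.15e6 N/C.

|E| ≈ 1.15×10^6 V/m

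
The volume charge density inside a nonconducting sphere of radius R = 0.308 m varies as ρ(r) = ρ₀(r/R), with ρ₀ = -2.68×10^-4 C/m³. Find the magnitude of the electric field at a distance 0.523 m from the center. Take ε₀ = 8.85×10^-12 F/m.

Symmetry ⇒ E = E(r) r̂. Gaussian sphere of radius r = 0.523 m (r > R, all charge enclosed).
Q_enc = 4π ∫₀^R ρ₀(r'/R)^1 r'² dr' = 4πρ₀R³/4 = -2.46×10^-5 C.
Applying ∮E·dA = Q_enc/ε₀ with Φ = E(4πr²):
E = |Q_enc|/(4πε₀r²) = (2.46×10^-5)/(4π·8.85×10^-12·(0.523)²) = 8.09e5 N/C.

E = 8.09×10^5 N/C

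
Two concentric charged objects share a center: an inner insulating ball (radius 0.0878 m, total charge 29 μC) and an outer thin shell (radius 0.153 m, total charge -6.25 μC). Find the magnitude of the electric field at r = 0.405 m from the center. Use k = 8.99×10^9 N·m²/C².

By spherical symmetry E is radial; choose a Gaussian sphere of radius r = 0.405 m (r > 0.153 m, enclosing both).
Q_enc = (29 μC) + (-6.25 μC) = 2.275e-5 C.
By Gauss's law, ∮E·dA = E·4πr² = Q_enc/ε₀.
E = k|Q_enc|/r² = (8.99×10^9)(2.275×10^-5)/(0.405)² = 1.25×10^6 N/C.

E ≈ 1.25×10^6 V/m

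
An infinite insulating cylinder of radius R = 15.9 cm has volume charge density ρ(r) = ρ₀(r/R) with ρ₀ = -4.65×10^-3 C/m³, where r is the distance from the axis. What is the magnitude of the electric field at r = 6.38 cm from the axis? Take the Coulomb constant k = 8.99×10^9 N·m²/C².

Choose a coaxial cylinder of radius r = 6.38 cm (arbitrary length L) as the Gaussian surface (r < R).
λ_enc = ∫₀^r ρ(r')·2πr' dr' = (2πρ₀/R)·r^3/3 = -1.591×10^-5 C/m.
Gauss's law: E·2πrL = λ_enc L/ε₀.
E = 2k|λ_enc|/r = 2(8.99×10^9)(1.591e-5)/(0.0638) = 4.48e6 N/C.

|E| = 4.48×10^6 N/C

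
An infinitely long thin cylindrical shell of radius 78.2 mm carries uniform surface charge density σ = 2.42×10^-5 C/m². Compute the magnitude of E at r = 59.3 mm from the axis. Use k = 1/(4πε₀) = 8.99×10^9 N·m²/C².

|E| = 0 V/m

Coaxial Gaussian cylinder, radius r = 59.3 mm, length L (r < 78.2 mm, inside the shell).
All the surface charge lies outside this cylinder: Q_enc = 0, hence E = 0.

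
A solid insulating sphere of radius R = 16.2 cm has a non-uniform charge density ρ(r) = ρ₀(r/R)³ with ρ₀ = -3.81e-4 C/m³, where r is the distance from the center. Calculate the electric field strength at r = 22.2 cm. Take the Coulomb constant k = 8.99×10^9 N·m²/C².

|E| = 6.19×10^5 N/C

Use a concentric Gaussian sphere at r = 22.2 cm (r > R, all charge enclosed).
Q_enc = 4π ∫₀^R ρ₀(r'/R)^3 r'² dr' = 4πρ₀R³/6 = -3.393×10^-6 C.
Since E is radial and uniform over the Gaussian sphere, Φ = E·4πr² = Q_enc/ε₀.
E = k|Q_enc|/r² = (8.99×10^9)(3.393×10^-6)/(0.222)² = 6.19e5 N/C.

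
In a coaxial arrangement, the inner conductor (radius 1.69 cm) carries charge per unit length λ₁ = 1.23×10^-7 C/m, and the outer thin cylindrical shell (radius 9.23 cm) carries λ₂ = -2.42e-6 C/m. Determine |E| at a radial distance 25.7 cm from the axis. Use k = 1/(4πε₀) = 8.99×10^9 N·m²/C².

|E| = 1.61×10^5 V/m

Take a coaxial cylindrical Gaussian surface of radius r = 25.7 cm and length L (r > 9.23 cm, enclosing both).
λ_enc = λ₁ + λ₂ = (1.23e-7) + (-2.42×10^-6) = -2.297×10^-6 C/m.
By Gauss's law (flux through the curved wall only), E·2πrL = λ_enc L/ε₀.
E = 2k|λ_enc|/r = 2(8.99×10^9)(2.297×10^-6)/(0.257) = 1.61×10^5 N/C.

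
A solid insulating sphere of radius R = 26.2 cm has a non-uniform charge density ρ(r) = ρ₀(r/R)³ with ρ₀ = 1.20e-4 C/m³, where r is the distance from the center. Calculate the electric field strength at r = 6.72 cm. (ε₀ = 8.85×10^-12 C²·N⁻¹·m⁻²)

Use a concentric Gaussian sphere at r = 6.72 cm (r < R).
Q_enc = ∫₀^r ρ(r')·4πr'² dr' = (4πρ₀/R³) ∫₀^r r'^5 dr' = 4πρ₀ r^6/(6·R³) = 1.287×10^-9 C.
Applying ∮E·dA = Q_enc/ε₀ with Φ = E(4πr²):
E = |Q_enc|/(4πε₀r²) = (1.287×10^-9)/(4π·8.85×10^-12·(0.0672)²) = 2.56e3 N/C.

|E| ≈ 2.56×10^3 N/C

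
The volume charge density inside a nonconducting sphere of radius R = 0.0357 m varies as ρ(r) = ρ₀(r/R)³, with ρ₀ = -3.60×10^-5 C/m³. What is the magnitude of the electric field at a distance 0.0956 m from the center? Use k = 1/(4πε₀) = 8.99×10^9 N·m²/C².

|E| = 3.37×10^3 N/C

Symmetry ⇒ E = E(r) r̂. Gaussian sphere of radius r = 0.0956 m (r > R, all charge enclosed).
Q_enc = 4π ∫₀^R ρ₀(r'/R)^3 r'² dr' = 4πρ₀R³/6 = -3.431×10^-9 C.
Since E is radial and uniform over the Gaussian sphere, Φ = E·4πr² = Q_enc/ε₀.
E = k|Q_enc|/r² = (8.99×10^9)(3.431×10^-9)/(0.0956)² = 3.37e3 N/C.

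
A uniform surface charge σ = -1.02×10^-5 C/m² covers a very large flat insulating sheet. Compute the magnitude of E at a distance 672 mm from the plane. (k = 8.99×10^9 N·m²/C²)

E ≈ 5.76×10^5 V/m

Choose a cylindrical pillbox piercing the sheet, end faces (area A) parallel to it.
Flux Φ = 2EA and Q_enc = σA, so 2EA = σA/ε₀ ⇒ E = |σ|/(2ε₀), independent of distance.
E = 2πk|σ| = 2π(8.99×10^9)(1.02e-5) = 5.76×10^5 N/C.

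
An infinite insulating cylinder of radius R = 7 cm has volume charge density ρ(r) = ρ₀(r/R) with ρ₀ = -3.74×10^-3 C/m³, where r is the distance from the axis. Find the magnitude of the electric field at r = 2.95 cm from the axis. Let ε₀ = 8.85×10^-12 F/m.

|E| = 1.75×10^6 V/m

By cylindrical symmetry E is radial; use a coaxial Gaussian cylinder of radius 2.95 cm and length L (r < R).
λ_enc = ∫₀^r ρ(r')·2πr' dr' = (2πρ₀/R)·r^3/3 = -2.873×10^-6 C/m.
Applying ∮E·dA = Q_enc/ε₀ with the end caps contributing no flux:
E = |λ_enc|/(2πε₀r) = (2.873×10^-6)/(2π·8.85×10^-12·0.0295) = 1.75×10^6 N/C.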